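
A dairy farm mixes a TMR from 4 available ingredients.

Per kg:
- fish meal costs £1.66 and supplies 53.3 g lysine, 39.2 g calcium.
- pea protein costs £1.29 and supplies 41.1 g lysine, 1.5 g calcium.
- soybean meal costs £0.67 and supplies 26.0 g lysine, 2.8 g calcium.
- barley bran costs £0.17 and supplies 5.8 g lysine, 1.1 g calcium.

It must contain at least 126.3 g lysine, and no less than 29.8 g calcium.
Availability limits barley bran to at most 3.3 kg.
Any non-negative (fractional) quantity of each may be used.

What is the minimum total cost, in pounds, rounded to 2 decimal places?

Let x1 = kg of fish meal, x2 = kg of pea protein, x3 = kg of soybean meal, x4 = kg of barley bran.
Minimize 1.66x1 + 1.29x2 + 0.67x3 + 0.17x4 s.t.:
  53.3x1 + 41.1x2 + 26x3 + 5.8x4 ≥ 126.3   (lysine)
  39.2x1 + 1.5x2 + 2.8x3 + 1.1x4 ≥ 29.8   (calcium)
  x4 ≤ 3.3
  x1, x2, x3, x4 ≥ 0.
The minimum-cost mix takes nothing from pea protein, barley bran — only fish meal, soybean meal. There the lysine and calcium constraints are tight.
Solving gives x1 = 0.4841, x3 = 3.865.
Hence cost = 1.66·0.4841 + 0.67·3.865 = £3.3932.

£3.39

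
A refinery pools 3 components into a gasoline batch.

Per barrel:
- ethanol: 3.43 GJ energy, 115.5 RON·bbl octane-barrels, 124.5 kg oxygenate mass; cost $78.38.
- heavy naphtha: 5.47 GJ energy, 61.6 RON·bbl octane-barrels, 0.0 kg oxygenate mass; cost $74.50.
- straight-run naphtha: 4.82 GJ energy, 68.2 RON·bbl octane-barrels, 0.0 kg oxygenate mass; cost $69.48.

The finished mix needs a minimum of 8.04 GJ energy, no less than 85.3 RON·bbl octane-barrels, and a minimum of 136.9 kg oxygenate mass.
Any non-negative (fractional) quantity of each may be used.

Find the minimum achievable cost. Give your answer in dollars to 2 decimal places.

Let x1 = barrels of ethanol, x2 = barrels of heavy naphtha, x3 = barrels of straight-run naphtha.
min 78.38x1 + 74.5x2 + 69.48x3 subject to:
  3.43x1 + 5.47x2 + 4.82x3 ≥ 8.04   (energy)
  115.5x1 + 61.6x2 + 68.2x3 ≥ 85.3   (octane-barrels)
  124.5x1 ≥ 136.9   (oxygenate mass)
  x1, x2, x3 ≥ 0.
The minimum-cost mix takes nothing from straight-run naphtha — only ethanol, heavy naphtha. There the energy and oxygenate mass constraints are tight.
Optimal quantities: ethanol = 1.0996 barrels, heavy naphtha = 0.78032 barrels.
Objective = 78.38·1.0996 + 74.5·0.78032 = 144.3205.

$144.32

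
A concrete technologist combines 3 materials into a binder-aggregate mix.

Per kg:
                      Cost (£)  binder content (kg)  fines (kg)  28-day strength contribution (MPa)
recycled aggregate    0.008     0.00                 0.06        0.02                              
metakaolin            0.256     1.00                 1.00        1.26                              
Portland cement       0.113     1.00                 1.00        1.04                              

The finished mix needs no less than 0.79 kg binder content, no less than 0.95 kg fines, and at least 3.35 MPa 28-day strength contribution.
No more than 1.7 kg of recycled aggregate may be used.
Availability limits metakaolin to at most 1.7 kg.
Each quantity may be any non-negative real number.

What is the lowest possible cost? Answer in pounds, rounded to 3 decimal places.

Let x1 = kg of recycled aggregate, x2 = kg of metakaolin, x3 = kg of Portland cement.
min 0.008x1 + 0.256x2 + 0.113x3 with:
  1x2 + 1x3 ≥ 0.79   (binder content)
  0.06x1 + 1x2 + 1x3 ≥ 0.95   (fines)
  0.02x1 + 1.26x2 + 1.04x3 ≥ 3.35   (28-day strength contribution)
  x1 ≤ 1.7
  x2 ≤ 1.7
  x1, x2, x3 ≥ 0.
The cheapest feasible vertex uses only Portland cement; recycled aggregate, metakaolin are not used. Binding constraint: 28-day strength contribution.
Optimal quantities: Portland cement = 3.221 kg.
Total cost: 0.113·3.221 = 0.36397.

£0.364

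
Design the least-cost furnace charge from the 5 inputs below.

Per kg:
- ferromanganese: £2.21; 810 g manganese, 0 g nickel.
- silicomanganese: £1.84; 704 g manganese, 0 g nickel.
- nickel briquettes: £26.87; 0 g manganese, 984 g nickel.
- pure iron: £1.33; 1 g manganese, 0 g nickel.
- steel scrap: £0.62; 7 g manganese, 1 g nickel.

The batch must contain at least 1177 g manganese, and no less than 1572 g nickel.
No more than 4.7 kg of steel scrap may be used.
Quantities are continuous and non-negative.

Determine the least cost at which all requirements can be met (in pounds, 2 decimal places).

£46.00

Set it up as a linear program. Let x1 = kg of ferromanganese, x2 = kg of silicomanganese, x3 = kg of nickel briquettes, x4 = kg of pure iron, x5 = kg of steel scrap.
Minimize 2.21x1 + 1.84x2 + 26.87x3 + 1.33x4 + 0.62x5 with:
  810x1 + 704x2 + 1x4 + 7x5 ≥ 1177   (manganese)
  984x3 + 1x5 ≥ 1572   (nickel)
  x5 ≤ 4.7
  x1, x2, x3, x4, x5 ≥ 0.
At the optimum only silicomanganese, nickel briquettes are positive (ferromanganese, pure iron, steel scrap = 0). Binding constraints: manganese and nickel.
Solving gives x2 = 1.6719, x3 = 1.5976.
Objective = 1.84·1.6719 + 26.87·1.5976 = 46.0038.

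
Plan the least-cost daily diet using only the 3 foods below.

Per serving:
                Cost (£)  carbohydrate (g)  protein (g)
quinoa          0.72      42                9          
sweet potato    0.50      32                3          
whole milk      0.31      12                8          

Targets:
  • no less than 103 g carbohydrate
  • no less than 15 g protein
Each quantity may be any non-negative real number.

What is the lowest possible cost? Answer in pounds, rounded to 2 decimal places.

Set it up as a linear program. Let x1 = servings of quinoa, x2 = servings of sweet potato, x3 = servings of whole milk.
min 0.72x1 + 0.5x2 + 0.31x3 s.t.:
  42x1 + 32x2 + 12x3 ≥ 103   (carbohydrate)
  9x1 + 3x2 + 8x3 ≥ 15   (protein)
  x1, x2, x3 ≥ 0.
The minimum-cost mix takes nothing from whole milk — only quinoa, sweet potato. The carbohydrate and protein requirements are met with equality.
That vertex is x1 = 1.056, x2 = 1.833.
Hence cost = 0.72·1.056 + 0.5·1.833 = £1.6768.

£1.68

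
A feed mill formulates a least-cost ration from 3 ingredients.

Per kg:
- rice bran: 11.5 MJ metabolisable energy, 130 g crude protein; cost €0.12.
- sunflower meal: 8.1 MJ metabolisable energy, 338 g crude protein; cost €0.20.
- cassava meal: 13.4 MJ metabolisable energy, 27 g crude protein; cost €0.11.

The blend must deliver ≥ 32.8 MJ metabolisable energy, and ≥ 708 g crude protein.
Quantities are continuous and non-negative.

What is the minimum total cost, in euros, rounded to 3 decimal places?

€0.500

Treat it as an LP. Let x1 = kg of rice bran, x2 = kg of sunflower meal, x3 = kg of cassava meal.
min 0.12x1 + 0.2x2 + 0.11x3 with:
  11.5x1 + 8.1x2 + 13.4x3 ≥ 32.8   (metabolisable energy)
  130x1 + 338x2 + 27x3 ≥ 708   (crude protein)
  x1, x2, x3 ≥ 0.
At the optimum only rice bran, sunflower meal are positive (cassava meal = 0). There the metabolisable energy and crude protein constraints are tight.
Optimal quantities: rice bran = 1.888 kg, sunflower meal = 1.368 kg.
Total cost: 0.12·1.888 + 0.2·1.368 = 0.50016.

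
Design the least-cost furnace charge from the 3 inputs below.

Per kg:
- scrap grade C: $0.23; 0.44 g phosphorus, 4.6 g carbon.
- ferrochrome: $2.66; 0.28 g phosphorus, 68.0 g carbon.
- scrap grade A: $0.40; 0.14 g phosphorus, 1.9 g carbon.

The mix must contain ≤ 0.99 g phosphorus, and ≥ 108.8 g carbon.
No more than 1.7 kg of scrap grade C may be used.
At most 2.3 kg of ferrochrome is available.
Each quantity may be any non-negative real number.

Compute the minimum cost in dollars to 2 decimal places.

Treat it as an LP. Let x1 = kg of scrap grade C, x2 = kg of ferrochrome, x3 = kg of scrap grade A.
Minimize 0.23x1 + 2.66x2 + 0.4x3 s.t.:
  0.44x1 + 0.28x2 + 0.14x3 ≤ 0.99   (phosphorus)
  4.6x1 + 68x2 + 1.9x3 ≥ 108.8   (carbon)
  x1 ≤ 1.7
  x2 ≤ 2.3
  x1, x2, x3 ≥ 0.
The minimum-cost mix takes nothing from scrap grade C, scrap grade A — only ferrochrome. The carbon requirement is met with equality.
That vertex is x2 = 1.6.
Hence cost = 2.66·1.6 = $4.2560.

$4.26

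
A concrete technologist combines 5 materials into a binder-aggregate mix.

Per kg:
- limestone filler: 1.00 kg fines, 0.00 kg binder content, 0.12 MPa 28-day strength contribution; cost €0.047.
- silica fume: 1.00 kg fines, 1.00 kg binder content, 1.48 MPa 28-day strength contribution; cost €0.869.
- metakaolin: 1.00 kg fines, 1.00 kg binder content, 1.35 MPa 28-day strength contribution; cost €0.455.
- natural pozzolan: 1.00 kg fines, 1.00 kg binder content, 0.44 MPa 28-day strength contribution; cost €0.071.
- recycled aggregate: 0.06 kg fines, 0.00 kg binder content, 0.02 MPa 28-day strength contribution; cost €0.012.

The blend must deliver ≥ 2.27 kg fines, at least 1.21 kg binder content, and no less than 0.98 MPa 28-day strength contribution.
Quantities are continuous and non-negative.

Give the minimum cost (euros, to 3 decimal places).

€0.160

Let x1 = kg of limestone filler, x2 = kg of silica fume, x3 = kg of metakaolin, x4 = kg of natural pozzolan, x5 = kg of recycled aggregate.
Minimize 0.047x1 + 0.869x2 + 0.455x3 + 0.071x4 + 0.012x5 with:
  1x1 + 1x2 + 1x3 + 1x4 + 0.06x5 ≥ 2.27   (fines)
  1x2 + 1x3 + 1x4 ≥ 1.21   (binder content)
  0.12x1 + 1.48x2 + 1.35x3 + 0.44x4 + 0.02x5 ≥ 0.98   (28-day strength contribution)
  x1, x2, x3, x4, x5 ≥ 0.
The cheapest feasible vertex uses only limestone filler, natural pozzolan; silica fume, metakaolin, recycled aggregate are not used. Binding constraints: fines and 28-day strength contribution.
Optimal quantities: limestone filler = 0.05875 kg, natural pozzolan = 2.211 kg.
Hence cost = 0.047·0.05875 + 0.071·2.211 = €0.15974.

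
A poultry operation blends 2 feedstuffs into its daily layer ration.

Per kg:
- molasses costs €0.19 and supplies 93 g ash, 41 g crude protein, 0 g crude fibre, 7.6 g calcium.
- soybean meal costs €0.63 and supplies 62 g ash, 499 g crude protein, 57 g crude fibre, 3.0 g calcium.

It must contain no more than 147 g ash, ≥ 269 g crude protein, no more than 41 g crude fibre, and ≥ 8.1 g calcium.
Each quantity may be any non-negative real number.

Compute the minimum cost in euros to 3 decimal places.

€0.461

Set it up as a linear program. Let x1 = kg of molasses, x2 = kg of soybean meal.
min 0.19x1 + 0.63x2 s.t.:
  93x1 + 62x2 ≤ 147   (ash)
  41x1 + 499x2 ≥ 269   (crude protein)
  57x2 ≤ 41   (crude fibre)
  7.6x1 + 3x2 ≥ 8.1   (calcium)
  x1, x2 ≥ 0.
Both inputs are positive at the optimum. There the crude protein and calcium constraints are tight.
That vertex is x1 = 0.8816, x2 = 0.4666.
Hence cost = 0.19·0.8816 + 0.63·0.4666 = €0.46146.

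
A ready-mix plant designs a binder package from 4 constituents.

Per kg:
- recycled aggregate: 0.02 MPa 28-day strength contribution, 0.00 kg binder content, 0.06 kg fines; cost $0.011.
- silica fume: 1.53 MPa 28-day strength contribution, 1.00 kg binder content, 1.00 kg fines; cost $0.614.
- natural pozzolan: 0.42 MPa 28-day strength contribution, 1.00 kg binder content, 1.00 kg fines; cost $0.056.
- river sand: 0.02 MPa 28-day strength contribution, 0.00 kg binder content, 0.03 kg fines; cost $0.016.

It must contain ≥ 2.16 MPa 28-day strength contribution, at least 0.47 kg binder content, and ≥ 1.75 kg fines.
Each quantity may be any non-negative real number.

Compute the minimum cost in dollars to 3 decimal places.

$0.288

This is a linear program. Let x1 = kg of recycled aggregate, x2 = kg of silica fume, x3 = kg of natural pozzolan, x4 = kg of river sand.
min 0.011x1 + 0.614x2 + 0.056x3 + 0.016x4 subject to:
  0.02x1 + 1.53x2 + 0.42x3 + 0.02x4 ≥ 2.16   (28-day strength contribution)
  1x2 + 1x3 ≥ 0.47   (binder content)
  0.06x1 + 1x2 + 1x3 + 0.03x4 ≥ 1.75   (fines)
  x1, x2, x3, x4 ≥ 0.
At the optimum only natural pozzolan is positive (recycled aggregate, silica fume, river sand = 0). Binding constraint: 28-day strength contribution.
So natural pozzolan = 5.143 kg.
Total cost: 0.056·5.143 = 0.28801.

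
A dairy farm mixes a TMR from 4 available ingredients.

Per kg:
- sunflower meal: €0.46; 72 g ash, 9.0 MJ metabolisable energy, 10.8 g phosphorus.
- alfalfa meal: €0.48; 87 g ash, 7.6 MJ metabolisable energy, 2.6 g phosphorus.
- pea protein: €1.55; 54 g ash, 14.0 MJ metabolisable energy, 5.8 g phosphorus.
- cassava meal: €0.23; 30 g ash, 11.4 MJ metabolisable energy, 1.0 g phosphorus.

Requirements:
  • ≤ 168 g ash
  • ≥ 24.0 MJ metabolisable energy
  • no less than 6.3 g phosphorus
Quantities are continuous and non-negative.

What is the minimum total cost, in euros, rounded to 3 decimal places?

Set it up as a linear program. Let x1 = kg of sunflower meal, x2 = kg of alfalfa meal, x3 = kg of pea protein, x4 = kg of cassava meal.
Minimize 0.46x1 + 0.48x2 + 1.55x3 + 0.23x4 with:
  72x1 + 87x2 + 54x3 + 30x4 ≤ 168   (ash)
  9x1 + 7.6x2 + 14x3 + 11.4x4 ≥ 24   (metabolisable energy)
  10.8x1 + 2.6x2 + 5.8x3 + 1x4 ≥ 6.3   (phosphorus)
  x1, x2, x3, x4 ≥ 0.
The cheapest feasible vertex uses only sunflower meal, cassava meal; alfalfa meal, pea protein are not used. There the metabolisable energy and phosphorus constraints are tight.
Optimal quantities: sunflower meal = 0.419 kg, cassava meal = 1.774 kg.
Cost = 0.46·0.419 + 0.23·1.774 = 0.60076.

€0.601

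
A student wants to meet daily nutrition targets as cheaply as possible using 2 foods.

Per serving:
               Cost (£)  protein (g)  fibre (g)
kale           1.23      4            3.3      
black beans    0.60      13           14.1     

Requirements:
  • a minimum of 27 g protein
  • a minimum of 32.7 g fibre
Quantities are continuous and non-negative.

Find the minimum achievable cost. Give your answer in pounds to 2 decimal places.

Set it up as a linear program. Let x1 = servings of kale, x2 = servings of black beans.
Minimize 1.23x1 + 0.6x2 s.t.:
  4x1 + 13x2 ≥ 27   (protein)
  3.3x1 + 14.1x2 ≥ 32.7   (fibre)
  x1, x2 ≥ 0.
The optimal basis is {black beans}; kale drops out. Binding constraint: fibre.
That vertex is x2 = 2.319.
Total cost: 0.6·2.319 = 1.3914.

£1.39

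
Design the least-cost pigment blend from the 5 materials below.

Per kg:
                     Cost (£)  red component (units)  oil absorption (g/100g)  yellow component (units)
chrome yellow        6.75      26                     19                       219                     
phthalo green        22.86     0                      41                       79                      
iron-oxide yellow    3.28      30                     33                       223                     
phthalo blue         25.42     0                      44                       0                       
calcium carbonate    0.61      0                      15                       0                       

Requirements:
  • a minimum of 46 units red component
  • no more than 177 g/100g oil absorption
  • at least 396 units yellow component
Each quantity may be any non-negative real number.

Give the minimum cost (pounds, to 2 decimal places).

£5.82

This is a linear program. Let x1 = kg of chrome yellow, x2 = kg of phthalo green, x3 = kg of iron-oxide yellow, x4 = kg of phthalo blue, x5 = kg of calcium carbonate.
Minimise 6.75x1 + 22.86x2 + 3.28x3 + 25.42x4 + 0.61x5 s.t.:
  26x1 + 30x3 ≥ 46   (red component)
  19x1 + 41x2 + 33x3 + 44x4 + 15x5 ≤ 177   (oil absorption)
  219x1 + 79x2 + 223x3 ≥ 396   (yellow component)
  x1, x2, x3, x4, x5 ≥ 0.
The optimal basis is {iron-oxide yellow}; chrome yellow, phthalo green, phthalo blue, calcium carbonate drop out. Binding constraint: yellow component.
That vertex is x3 = 1.7758.
Total cost: 3.28·1.7758 = 5.8246.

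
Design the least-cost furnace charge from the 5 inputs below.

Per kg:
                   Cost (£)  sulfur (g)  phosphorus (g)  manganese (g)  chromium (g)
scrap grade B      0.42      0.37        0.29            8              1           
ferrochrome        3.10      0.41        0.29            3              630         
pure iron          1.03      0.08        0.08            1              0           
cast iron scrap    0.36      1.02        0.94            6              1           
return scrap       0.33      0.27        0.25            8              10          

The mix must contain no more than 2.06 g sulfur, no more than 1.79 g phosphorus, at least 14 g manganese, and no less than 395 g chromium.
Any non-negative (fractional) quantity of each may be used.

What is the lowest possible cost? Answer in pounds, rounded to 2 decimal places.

£2.37

Let x1 = kg of scrap grade B, x2 = kg of ferrochrome, x3 = kg of pure iron, x4 = kg of cast iron scrap, x5 = kg of return scrap.
Minimise 0.42x1 + 3.1x2 + 1.03x3 + 0.36x4 + 0.33x5 with:
  0.37x1 + 0.41x2 + 0.08x3 + 1.02x4 + 0.27x5 ≤ 2.06   (sulfur)
  0.29x1 + 0.29x2 + 0.08x3 + 0.94x4 + 0.25x5 ≤ 1.79   (phosphorus)
  8x1 + 3x2 + 1x3 + 6x4 + 8x5 ≥ 14   (manganese)
  1x1 + 630x2 + 1x4 + 10x5 ≥ 395   (chromium)
  x1, x2, x3, x4, x5 ≥ 0.
At the optimum only ferrochrome, return scrap are positive (scrap grade B, pure iron, cast iron scrap = 0). Binding constraints: manganese and chromium.
So ferrochrome = 0.6028 kg, return scrap = 1.524 kg.
Hence cost = 3.1·0.6028 + 0.33·1.524 = £2.3716.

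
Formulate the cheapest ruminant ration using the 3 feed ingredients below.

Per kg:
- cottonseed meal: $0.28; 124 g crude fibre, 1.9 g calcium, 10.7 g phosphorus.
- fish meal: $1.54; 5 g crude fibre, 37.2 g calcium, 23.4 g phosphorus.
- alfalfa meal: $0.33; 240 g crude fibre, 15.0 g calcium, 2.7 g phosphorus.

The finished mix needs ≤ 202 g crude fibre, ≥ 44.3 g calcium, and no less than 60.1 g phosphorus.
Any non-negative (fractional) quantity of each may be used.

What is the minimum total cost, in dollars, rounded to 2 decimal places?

$3.30

Let x1 = kg of cottonseed meal, x2 = kg of fish meal, x3 = kg of alfalfa meal.
Minimise 0.28x1 + 1.54x2 + 0.33x3 s.t.:
  124x1 + 5x2 + 240x3 ≤ 202   (crude fibre)
  1.9x1 + 37.2x2 + 15x3 ≥ 44.3   (calcium)
  10.7x1 + 23.4x2 + 2.7x3 ≥ 60.1   (phosphorus)
  x1, x2, x3 ≥ 0.
The optimal basis is {cottonseed meal, fish meal}; alfalfa meal drops out. There the crude fibre and phosphorus constraints are tight.
Optimal quantities: cottonseed meal = 1.554 kg, fish meal = 1.858 kg.
Total cost: 0.28·1.554 + 1.54·1.858 = 3.2964.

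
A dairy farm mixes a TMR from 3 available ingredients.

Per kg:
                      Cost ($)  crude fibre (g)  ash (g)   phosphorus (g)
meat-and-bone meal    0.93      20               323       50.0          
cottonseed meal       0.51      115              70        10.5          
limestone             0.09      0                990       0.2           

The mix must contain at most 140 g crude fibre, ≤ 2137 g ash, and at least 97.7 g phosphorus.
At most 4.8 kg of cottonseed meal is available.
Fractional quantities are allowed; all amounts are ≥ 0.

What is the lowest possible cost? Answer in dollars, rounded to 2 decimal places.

This is a linear program. Let x1 = kg of meat-and-bone meal, x2 = kg of cottonseed meal, x3 = kg of limestone.
min 0.93x1 + 0.51x2 + 0.09x3 s.t.:
  20x1 + 115x2 ≤ 140   (crude fibre)
  323x1 + 70x2 + 990x3 ≤ 2137   (ash)
  50x1 + 10.5x2 + 0.2x3 ≥ 97.7   (phosphorus)
  x2 ≤ 4.8
  x1, x2, x3 ≥ 0.
The minimum-cost mix takes nothing from cottonseed meal, limestone — only meat-and-bone meal. Binding constraint: phosphorus.
So meat-and-bone meal = 1.954 kg.
Hence cost = 0.93·1.954 = $1.8172.

$1.82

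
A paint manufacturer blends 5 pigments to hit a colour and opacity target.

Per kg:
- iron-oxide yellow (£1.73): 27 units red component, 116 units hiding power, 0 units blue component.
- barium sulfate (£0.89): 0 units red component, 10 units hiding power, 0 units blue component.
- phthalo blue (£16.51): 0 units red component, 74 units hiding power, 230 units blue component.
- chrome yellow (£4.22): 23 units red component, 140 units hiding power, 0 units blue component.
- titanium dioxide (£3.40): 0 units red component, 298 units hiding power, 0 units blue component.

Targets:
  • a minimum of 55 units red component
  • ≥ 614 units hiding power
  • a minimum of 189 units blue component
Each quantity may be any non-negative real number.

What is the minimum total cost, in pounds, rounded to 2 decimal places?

Treat it as an LP. Let x1 = kg of iron-oxide yellow, x2 = kg of barium sulfate, x3 = kg of phthalo blue, x4 = kg of chrome yellow, x5 = kg of titanium dioxide.
min 1.73x1 + 0.89x2 + 16.51x3 + 4.22x4 + 3.4x5 with:
  27x1 + 23x4 ≥ 55   (red component)
  116x1 + 10x2 + 74x3 + 140x4 + 298x5 ≥ 614   (hiding power)
  230x3 ≥ 189   (blue component)
  x1, x2, x3, x4, x5 ≥ 0.
The minimum-cost mix takes nothing from barium sulfate, chrome yellow — only iron-oxide yellow, phthalo blue, titanium dioxide. The red component, hiding power, blue component requirements are met with equality.
Solving gives x1 = 2.037, x3 = 0.82174, x5 = 1.0634.
Hence cost = 1.73·2.037 + 16.51·0.82174 + 3.4·1.0634 = £20.7065.

£20.71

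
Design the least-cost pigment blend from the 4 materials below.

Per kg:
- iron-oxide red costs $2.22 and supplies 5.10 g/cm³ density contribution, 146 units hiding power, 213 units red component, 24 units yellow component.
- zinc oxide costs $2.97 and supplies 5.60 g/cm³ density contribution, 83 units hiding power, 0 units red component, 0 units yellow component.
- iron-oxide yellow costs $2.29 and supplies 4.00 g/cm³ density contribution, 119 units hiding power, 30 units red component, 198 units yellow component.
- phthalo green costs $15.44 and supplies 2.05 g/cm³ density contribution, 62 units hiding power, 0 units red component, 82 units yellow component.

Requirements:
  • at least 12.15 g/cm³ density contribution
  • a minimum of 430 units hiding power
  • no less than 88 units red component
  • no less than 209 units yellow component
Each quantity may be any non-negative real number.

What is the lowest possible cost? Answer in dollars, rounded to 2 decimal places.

Treat it as an LP. Let x1 = kg of iron-oxide red, x2 = kg of zinc oxide, x3 = kg of iron-oxide yellow, x4 = kg of phthalo green.
min 2.22x1 + 2.97x2 + 2.29x3 + 15.44x4 subject to:
  5.1x1 + 5.6x2 + 4x3 + 2.05x4 ≥ 12.15   (density contribution)
  146x1 + 83x2 + 119x3 + 62x4 ≥ 430   (hiding power)
  213x1 + 30x3 ≥ 88   (red component)
  24x1 + 198x3 + 82x4 ≥ 209   (yellow component)
  x1, x2, x3, x4 ≥ 0.
The cheapest feasible vertex uses only iron-oxide red, iron-oxide yellow; zinc oxide, phthalo green are not used. There the hiding power and yellow component constraints are tight.
Solving gives x1 = 2.313, x3 = 0.7751.
Cost = 2.22·2.313 + 2.29·0.7751 = 6.9098.

$6.91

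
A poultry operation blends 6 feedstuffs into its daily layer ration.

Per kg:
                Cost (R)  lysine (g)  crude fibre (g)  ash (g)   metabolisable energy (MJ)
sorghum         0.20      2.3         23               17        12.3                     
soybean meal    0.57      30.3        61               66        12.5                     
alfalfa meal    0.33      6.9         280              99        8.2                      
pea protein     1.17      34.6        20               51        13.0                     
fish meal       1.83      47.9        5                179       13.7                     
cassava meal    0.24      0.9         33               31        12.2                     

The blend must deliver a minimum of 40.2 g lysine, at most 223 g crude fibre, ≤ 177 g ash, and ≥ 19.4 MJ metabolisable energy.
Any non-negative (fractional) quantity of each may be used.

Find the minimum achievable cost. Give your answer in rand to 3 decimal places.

Treat it as an LP. Let x1 = kg of sorghum, x2 = kg of soybean meal, x3 = kg of alfalfa meal, x4 = kg of pea protein, x5 = kg of fish meal, x6 = kg of cassava meal.
Minimize 0.2x1 + 0.57x2 + 0.33x3 + 1.17x4 + 1.83x5 + 0.24x6 with:
  2.3x1 + 30.3x2 + 6.9x3 + 34.6x4 + 47.9x5 + 0.9x6 ≥ 40.2   (lysine)
  23x1 + 61x2 + 280x3 + 20x4 + 5x5 + 33x6 ≤ 223   (crude fibre)
  17x1 + 66x2 + 99x3 + 51x4 + 179x5 + 31x6 ≤ 177   (ash)
  12.3x1 + 12.5x2 + 8.2x3 + 13x4 + 13.7x5 + 12.2x6 ≥ 19.4   (metabolisable energy)
  x1, x2, x3, x4, x5, x6 ≥ 0.
The optimal basis is {sorghum, soybean meal}; alfalfa meal, pea protein, fish meal, cassava meal drop out. There the lysine and metabolisable energy constraints are tight.
That vertex is x1 = 0.2481, x2 = 1.308.
Objective = 0.2·0.2481 + 0.57·1.308 = 0.79518.

R0.795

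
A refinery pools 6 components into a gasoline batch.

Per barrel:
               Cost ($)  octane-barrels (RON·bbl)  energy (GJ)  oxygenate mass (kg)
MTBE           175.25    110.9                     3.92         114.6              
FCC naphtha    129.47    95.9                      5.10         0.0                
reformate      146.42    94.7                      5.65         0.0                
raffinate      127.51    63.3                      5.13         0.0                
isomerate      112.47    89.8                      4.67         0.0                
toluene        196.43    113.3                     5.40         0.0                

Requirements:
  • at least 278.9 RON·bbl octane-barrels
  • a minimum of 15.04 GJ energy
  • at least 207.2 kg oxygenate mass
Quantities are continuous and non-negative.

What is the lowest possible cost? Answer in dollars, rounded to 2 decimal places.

Let x1 = barrels of MTBE, x2 = barrels of FCC naphtha, x3 = barrels of reformate, x4 = barrels of raffinate, x5 = barrels of isomerate, x6 = barrels of toluene.
Minimize 175.25x1 + 129.47x2 + 146.42x3 + 127.51x4 + 112.47x5 + 196.43x6 subject to:
  110.9x1 + 95.9x2 + 94.7x3 + 63.3x4 + 89.8x5 + 113.3x6 ≥ 278.9   (octane-barrels)
  3.92x1 + 5.1x2 + 5.65x3 + 5.13x4 + 4.67x5 + 5.4x6 ≥ 15.04   (energy)
  114.6x1 ≥ 207.2   (oxygenate mass)
  x1, x2, x3, x4, x5, x6 ≥ 0.
The minimum-cost mix takes nothing from FCC naphtha, reformate, raffinate, toluene — only MTBE, isomerate. Binding constraints: energy and oxygenate mass.
So MTBE = 1.808 barrels, isomerate = 1.7029 barrels.
Cost = 175.25·1.808 + 112.47·1.7029 = 508.3772.

$508.38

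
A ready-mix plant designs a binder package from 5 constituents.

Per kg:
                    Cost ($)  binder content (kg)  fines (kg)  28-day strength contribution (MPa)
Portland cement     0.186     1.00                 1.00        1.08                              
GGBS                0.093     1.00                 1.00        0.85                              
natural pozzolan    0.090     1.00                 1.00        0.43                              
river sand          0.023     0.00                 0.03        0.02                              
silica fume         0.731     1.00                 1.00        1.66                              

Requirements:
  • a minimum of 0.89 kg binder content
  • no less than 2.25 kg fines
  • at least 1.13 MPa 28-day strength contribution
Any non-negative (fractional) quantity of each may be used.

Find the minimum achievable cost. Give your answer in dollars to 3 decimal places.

$0.204

Set it up as a linear program. Let x1 = kg of Portland cement, x2 = kg of GGBS, x3 = kg of natural pozzolan, x4 = kg of river sand, x5 = kg of silica fume.
min 0.186x1 + 0.093x2 + 0.09x3 + 0.023x4 + 0.731x5 subject to:
  1x1 + 1x2 + 1x3 + 1x5 ≥ 0.89   (binder content)
  1x1 + 1x2 + 1x3 + 0.03x4 + 1x5 ≥ 2.25   (fines)
  1.08x1 + 0.85x2 + 0.43x3 + 0.02x4 + 1.66x5 ≥ 1.13   (28-day strength contribution)
  x1, x2, x3, x4, x5 ≥ 0.
The minimum-cost mix takes nothing from Portland cement, river sand, silica fume — only GGBS, natural pozzolan. Binding constraints: fines and 28-day strength contribution.
So GGBS = 0.3869 kg, natural pozzolan = 1.863 kg.
Total cost: 0.093·0.3869 + 0.09·1.863 = 0.20365.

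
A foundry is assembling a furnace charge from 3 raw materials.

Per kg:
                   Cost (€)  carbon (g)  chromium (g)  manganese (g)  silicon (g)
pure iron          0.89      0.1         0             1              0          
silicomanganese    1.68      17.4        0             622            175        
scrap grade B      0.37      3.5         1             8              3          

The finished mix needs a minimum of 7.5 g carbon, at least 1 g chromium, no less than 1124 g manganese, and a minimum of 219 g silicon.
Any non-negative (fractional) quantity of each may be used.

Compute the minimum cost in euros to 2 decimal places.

€3.38

Let x1 = kg of pure iron, x2 = kg of silicomanganese, x3 = kg of scrap grade B.
min 0.89x1 + 1.68x2 + 0.37x3 subject to:
  0.1x1 + 17.4x2 + 3.5x3 ≥ 7.5   (carbon)
  1x3 ≥ 1   (chromium)
  1x1 + 622x2 + 8x3 ≥ 1124   (manganese)
  175x2 + 3x3 ≥ 219   (silicon)
  x1, x2, x3 ≥ 0.
The minimum-cost mix takes nothing from pure iron — only silicomanganese, scrap grade B. Binding constraints: chromium and manganese.
Optimal quantities: silicomanganese = 1.794 kg, scrap grade B = 1 kg.
Hence cost = 1.68·1.794 + 0.37·1 = €3.3839.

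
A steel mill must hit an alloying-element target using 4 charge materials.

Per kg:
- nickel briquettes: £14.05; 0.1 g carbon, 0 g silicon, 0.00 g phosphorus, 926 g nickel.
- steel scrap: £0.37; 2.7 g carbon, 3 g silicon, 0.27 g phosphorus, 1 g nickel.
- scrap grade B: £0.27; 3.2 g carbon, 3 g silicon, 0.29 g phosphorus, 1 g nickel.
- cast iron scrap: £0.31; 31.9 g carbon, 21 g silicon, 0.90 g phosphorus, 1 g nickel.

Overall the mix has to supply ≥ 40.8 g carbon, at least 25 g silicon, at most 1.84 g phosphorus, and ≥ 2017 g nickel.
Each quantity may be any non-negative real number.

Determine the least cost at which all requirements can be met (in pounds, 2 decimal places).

£30.98

Let x1 = kg of nickel briquettes, x2 = kg of steel scrap, x3 = kg of scrap grade B, x4 = kg of cast iron scrap.
min 14.05x1 + 0.37x2 + 0.27x3 + 0.31x4 subject to:
  0.1x1 + 2.7x2 + 3.2x3 + 31.9x4 ≥ 40.8   (carbon)
  3x2 + 3x3 + 21x4 ≥ 25   (silicon)
  0.27x2 + 0.29x3 + 0.9x4 ≤ 1.84   (phosphorus)
  926x1 + 1x2 + 1x3 + 1x4 ≥ 2017   (nickel)
  x1, x2, x3, x4 ≥ 0.
The minimum-cost mix takes nothing from steel scrap, scrap grade B — only nickel briquettes, cast iron scrap. Binding constraints: carbon and nickel.
Optimal quantities: nickel briquettes = 2.177 kg, cast iron scrap = 1.272 kg.
Hence cost = 14.05·2.177 + 0.31·1.272 = £30.9812.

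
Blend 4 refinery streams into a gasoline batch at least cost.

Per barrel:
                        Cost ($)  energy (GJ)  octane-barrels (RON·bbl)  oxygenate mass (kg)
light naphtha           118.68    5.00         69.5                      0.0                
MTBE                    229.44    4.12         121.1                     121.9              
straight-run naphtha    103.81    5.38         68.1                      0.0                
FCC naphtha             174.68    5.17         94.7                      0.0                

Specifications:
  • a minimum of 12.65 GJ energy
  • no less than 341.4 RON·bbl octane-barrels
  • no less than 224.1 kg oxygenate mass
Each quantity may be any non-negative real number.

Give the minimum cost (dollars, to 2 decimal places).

$602.85

Let x1 = barrels of light naphtha, x2 = barrels of MTBE, x3 = barrels of straight-run naphtha, x4 = barrels of FCC naphtha.
Minimize 118.68x1 + 229.44x2 + 103.81x3 + 174.68x4 s.t.:
  5x1 + 4.12x2 + 5.38x3 + 5.17x4 ≥ 12.65   (energy)
  69.5x1 + 121.1x2 + 68.1x3 + 94.7x4 ≥ 341.4   (octane-barrels)
  121.9x2 ≥ 224.1   (oxygenate mass)
  x1, x2, x3, x4 ≥ 0.
The cheapest feasible vertex uses only MTBE, straight-run naphtha; light naphtha, FCC naphtha are not used. The octane-barrels and oxygenate mass requirements are met with equality.
That vertex is x2 = 1.83839, x3 = 1.74406.
Cost = 229.44·1.83839 + 103.81·1.74406 = 602.8511.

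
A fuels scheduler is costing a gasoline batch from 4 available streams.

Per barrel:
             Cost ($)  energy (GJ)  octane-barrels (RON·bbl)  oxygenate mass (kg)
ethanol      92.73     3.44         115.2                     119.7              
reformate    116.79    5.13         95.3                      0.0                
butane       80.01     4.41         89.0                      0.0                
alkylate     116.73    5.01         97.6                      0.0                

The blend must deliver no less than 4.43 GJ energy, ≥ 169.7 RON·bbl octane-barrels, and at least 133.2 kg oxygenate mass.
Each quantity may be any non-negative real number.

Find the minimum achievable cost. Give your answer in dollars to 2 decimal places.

This is a linear program. Let x1 = barrels of ethanol, x2 = barrels of reformate, x3 = barrels of butane, x4 = barrels of alkylate.
Minimize 92.73x1 + 116.79x2 + 80.01x3 + 116.73x4 with:
  3.44x1 + 5.13x2 + 4.41x3 + 5.01x4 ≥ 4.43   (energy)
  115.2x1 + 95.3x2 + 89x3 + 97.6x4 ≥ 169.7   (octane-barrels)
  119.7x1 ≥ 133.2   (oxygenate mass)
  x1, x2, x3, x4 ≥ 0.
The optimal basis is {ethanol}; reformate, butane, alkylate drop out. Binding constraint: octane-barrels.
Solving gives x1 = 1.4731.
Total cost: 92.73·1.4731 = 136.6006.

$136.60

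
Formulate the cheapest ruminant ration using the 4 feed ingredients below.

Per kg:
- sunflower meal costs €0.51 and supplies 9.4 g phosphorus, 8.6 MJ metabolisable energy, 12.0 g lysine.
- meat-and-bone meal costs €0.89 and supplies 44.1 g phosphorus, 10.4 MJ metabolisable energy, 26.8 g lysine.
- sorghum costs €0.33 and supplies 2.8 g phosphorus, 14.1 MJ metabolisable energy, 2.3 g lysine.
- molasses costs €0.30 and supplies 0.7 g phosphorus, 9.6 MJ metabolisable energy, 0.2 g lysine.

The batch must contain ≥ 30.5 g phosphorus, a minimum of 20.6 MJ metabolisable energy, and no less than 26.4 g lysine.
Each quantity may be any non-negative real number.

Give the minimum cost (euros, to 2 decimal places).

€1.08

Set it up as a linear program. Let x1 = kg of sunflower meal, x2 = kg of meat-and-bone meal, x3 = kg of sorghum, x4 = kg of molasses.
Minimise 0.51x1 + 0.89x2 + 0.33x3 + 0.3x4 with:
  9.4x1 + 44.1x2 + 2.8x3 + 0.7x4 ≥ 30.5   (phosphorus)
  8.6x1 + 10.4x2 + 14.1x3 + 9.6x4 ≥ 20.6   (metabolisable energy)
  12x1 + 26.8x2 + 2.3x3 + 0.2x4 ≥ 26.4   (lysine)
  x1, x2, x3, x4 ≥ 0.
The minimum-cost mix takes nothing from sunflower meal, molasses — only meat-and-bone meal, sorghum. There the metabolisable energy and lysine constraints are tight.
So meat-and-bone meal = 0.9178 kg, sorghum = 0.784 kg.
Cost = 0.89·0.9178 + 0.33·0.784 = 1.0756.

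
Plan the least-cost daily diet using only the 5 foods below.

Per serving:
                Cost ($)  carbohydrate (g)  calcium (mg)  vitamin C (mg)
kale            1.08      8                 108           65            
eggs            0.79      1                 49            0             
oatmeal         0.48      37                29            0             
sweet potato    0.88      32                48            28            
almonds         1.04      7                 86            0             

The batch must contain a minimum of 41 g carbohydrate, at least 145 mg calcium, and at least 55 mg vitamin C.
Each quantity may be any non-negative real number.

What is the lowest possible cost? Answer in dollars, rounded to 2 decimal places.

Set it up as a linear program. Let x1 = servings of kale, x2 = servings of eggs, x3 = servings of oatmeal, x4 = servings of sweet potato, x5 = servings of almonds.
min 1.08x1 + 0.79x2 + 0.48x3 + 0.88x4 + 1.04x5 with:
  8x1 + 1x2 + 37x3 + 32x4 + 7x5 ≥ 41   (carbohydrate)
  108x1 + 49x2 + 29x3 + 48x4 + 86x5 ≥ 145   (calcium)
  65x1 + 28x4 ≥ 55   (vitamin C)
  x1, x2, x3, x4, x5 ≥ 0.
The optimal basis is {kale, oatmeal}; eggs, sweet potato, almonds drop out. The carbohydrate and calcium requirements are met with equality.
Solving gives x1 = 1.109, x3 = 0.8682.
Total cost: 1.08·1.109 + 0.48·0.8682 = 1.6145.

$1.61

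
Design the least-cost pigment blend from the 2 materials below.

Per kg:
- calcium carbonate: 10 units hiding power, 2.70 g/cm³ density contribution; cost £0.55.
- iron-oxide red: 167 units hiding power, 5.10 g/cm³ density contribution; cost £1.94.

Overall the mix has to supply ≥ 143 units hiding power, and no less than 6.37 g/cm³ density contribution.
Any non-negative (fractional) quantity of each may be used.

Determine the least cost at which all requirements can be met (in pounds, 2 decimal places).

Let x1 = kg of calcium carbonate, x2 = kg of iron-oxide red.
min 0.55x1 + 1.94x2 subject to:
  10x1 + 167x2 ≥ 143   (hiding power)
  2.7x1 + 5.1x2 ≥ 6.37   (density contribution)
  x1, x2 ≥ 0.
Both inputs are positive at the optimum. There the hiding power and density contribution constraints are tight.
Optimal quantities: calcium carbonate = 0.8364 kg, iron-oxide red = 0.8062 kg.
Total cost: 0.55·0.8364 + 1.94·0.8062 = 2.0240.

£2.02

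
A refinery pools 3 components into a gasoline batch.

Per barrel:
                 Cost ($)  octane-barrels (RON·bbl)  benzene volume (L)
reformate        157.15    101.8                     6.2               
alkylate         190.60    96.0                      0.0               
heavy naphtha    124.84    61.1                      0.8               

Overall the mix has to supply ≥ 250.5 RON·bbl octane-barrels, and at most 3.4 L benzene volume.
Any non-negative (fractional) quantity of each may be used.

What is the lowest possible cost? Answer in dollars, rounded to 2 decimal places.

This is a linear program. Let x1 = barrels of reformate, x2 = barrels of alkylate, x3 = barrels of heavy naphtha.
Minimize 157.15x1 + 190.6x2 + 124.84x3 subject to:
  101.8x1 + 96x2 + 61.1x3 ≥ 250.5   (octane-barrels)
  6.2x1 + 0.8x3 ≤ 3.4   (benzene volume)
  x1, x2, x3 ≥ 0.
The cheapest feasible vertex uses only reformate, alkylate; heavy naphtha is not used. Binding constraints: octane-barrels and benzene volume.
Optimal quantities: reformate = 0.548387 barrels, alkylate = 2.02786 barrels.
Cost = 157.15·0.548387 + 190.6·2.02786 = 472.6891.

$472.69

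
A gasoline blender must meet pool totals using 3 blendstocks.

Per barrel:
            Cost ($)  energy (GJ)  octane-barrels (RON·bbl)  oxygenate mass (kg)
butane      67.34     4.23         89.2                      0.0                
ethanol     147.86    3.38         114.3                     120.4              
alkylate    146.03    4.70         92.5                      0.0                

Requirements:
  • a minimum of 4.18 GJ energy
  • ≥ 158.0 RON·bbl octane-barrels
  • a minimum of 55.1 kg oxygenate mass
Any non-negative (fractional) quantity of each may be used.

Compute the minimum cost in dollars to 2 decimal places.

Let x1 = barrels of butane, x2 = barrels of ethanol, x3 = barrels of alkylate.
min 67.34x1 + 147.86x2 + 146.03x3 with:
  4.23x1 + 3.38x2 + 4.7x3 ≥ 4.18   (energy)
  89.2x1 + 114.3x2 + 92.5x3 ≥ 158   (octane-barrels)
  120.4x2 ≥ 55.1   (oxygenate mass)
  x1, x2, x3 ≥ 0.
At the optimum only butane, ethanol are positive (alkylate = 0). Binding constraints: octane-barrels and oxygenate mass.
So butane = 1.185 barrels, ethanol = 0.4576 barrels.
Cost = 67.34·1.185 + 147.86·0.4576 = 147.4586.

$147.46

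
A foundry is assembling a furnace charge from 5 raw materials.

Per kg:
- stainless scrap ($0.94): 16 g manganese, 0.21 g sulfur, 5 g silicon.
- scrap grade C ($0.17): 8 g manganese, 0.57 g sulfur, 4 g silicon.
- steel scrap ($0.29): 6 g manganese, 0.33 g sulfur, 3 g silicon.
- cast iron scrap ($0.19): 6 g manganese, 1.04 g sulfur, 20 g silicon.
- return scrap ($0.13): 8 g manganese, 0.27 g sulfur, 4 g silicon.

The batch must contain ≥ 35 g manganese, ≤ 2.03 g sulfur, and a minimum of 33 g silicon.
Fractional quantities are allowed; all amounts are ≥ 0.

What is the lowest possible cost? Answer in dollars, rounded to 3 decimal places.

$0.653

Let x1 = kg of stainless scrap, x2 = kg of scrap grade C, x3 = kg of steel scrap, x4 = kg of cast iron scrap, x5 = kg of return scrap.
Minimize 0.94x1 + 0.17x2 + 0.29x3 + 0.19x4 + 0.13x5 with:
  16x1 + 8x2 + 6x3 + 6x4 + 8x5 ≥ 35   (manganese)
  0.21x1 + 0.57x2 + 0.33x3 + 1.04x4 + 0.27x5 ≤ 2.03   (sulfur)
  5x1 + 4x2 + 3x3 + 20x4 + 4x5 ≥ 33   (silicon)
  x1, x2, x3, x4, x5 ≥ 0.
At the optimum only cast iron scrap, return scrap are positive (stainless scrap, scrap grade C, steel scrap = 0). The manganese and silicon requirements are met with equality.
That vertex is x4 = 0.9118, x5 = 3.691.
Objective = 0.19·0.9118 + 0.13·3.691 = 0.65307.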